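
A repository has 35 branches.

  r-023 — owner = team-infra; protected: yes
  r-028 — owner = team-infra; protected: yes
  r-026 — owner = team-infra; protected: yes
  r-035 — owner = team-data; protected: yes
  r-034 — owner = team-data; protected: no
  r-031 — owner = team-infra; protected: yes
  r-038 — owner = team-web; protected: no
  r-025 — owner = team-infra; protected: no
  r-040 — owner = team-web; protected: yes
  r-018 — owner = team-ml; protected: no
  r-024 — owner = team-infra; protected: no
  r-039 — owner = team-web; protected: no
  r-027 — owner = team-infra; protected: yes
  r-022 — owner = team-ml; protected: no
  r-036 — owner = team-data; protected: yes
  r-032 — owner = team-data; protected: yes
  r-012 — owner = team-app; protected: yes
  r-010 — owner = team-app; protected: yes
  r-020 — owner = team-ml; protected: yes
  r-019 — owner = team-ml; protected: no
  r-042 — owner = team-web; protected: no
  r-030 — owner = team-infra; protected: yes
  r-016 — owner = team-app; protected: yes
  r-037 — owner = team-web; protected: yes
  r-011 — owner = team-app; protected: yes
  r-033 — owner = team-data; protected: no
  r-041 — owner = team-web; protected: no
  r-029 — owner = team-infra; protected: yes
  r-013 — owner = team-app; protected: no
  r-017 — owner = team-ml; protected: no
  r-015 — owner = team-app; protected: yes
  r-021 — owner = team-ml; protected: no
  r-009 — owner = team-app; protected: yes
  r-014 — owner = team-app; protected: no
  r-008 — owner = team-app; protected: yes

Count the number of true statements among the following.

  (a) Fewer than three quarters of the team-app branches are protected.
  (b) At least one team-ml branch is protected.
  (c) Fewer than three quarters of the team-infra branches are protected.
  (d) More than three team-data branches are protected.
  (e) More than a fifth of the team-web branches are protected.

(a) team-app: |A| = 9, |A ∩ B| = 7; needs |A ∩ B| / |A| < 3/4 — false.
(b) team-ml: |A| = 6, |A ∩ B| = 1; needs A ∩ B ≠ ∅ (|A ∩ B| ≥ 1) — true.
(c) team-infra: |A| = 9, |A ∩ B| = 7; needs |A ∩ B| / |A| < 3/4 — false.
(d) team-data: |A| = 5, |A ∩ B| = 3; needs |A ∩ B| > 3 — false.
(e) team-web: |A| = 6, |A ∩ B| = 2; needs |A ∩ B| / |A| > 1/5 — true.

2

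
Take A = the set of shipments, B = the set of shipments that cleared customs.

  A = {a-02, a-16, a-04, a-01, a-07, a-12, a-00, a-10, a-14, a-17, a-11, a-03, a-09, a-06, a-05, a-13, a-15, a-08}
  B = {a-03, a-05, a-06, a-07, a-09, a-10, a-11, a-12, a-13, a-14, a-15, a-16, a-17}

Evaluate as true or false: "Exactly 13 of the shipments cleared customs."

Truth condition: |A ∩ B| = 13.
|A| = 18, |A ∩ B| = 13, |A ∖ B| = 5.
|A ∩ B| = 13, so the statement is true.

True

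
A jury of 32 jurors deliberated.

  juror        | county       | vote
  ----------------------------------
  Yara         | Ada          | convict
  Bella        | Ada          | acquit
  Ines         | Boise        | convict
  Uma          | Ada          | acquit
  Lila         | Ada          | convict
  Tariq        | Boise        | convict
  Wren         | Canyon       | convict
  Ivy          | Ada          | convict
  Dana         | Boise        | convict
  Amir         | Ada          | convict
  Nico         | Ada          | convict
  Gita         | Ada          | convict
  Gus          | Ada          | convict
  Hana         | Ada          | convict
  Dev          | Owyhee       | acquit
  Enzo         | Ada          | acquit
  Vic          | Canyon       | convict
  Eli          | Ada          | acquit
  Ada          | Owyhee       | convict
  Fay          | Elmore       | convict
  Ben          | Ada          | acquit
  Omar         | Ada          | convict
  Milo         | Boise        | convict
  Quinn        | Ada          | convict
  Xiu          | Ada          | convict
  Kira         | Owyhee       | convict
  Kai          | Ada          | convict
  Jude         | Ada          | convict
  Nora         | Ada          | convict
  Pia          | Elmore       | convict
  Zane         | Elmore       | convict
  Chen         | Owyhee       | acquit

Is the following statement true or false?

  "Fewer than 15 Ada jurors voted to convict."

True

Truth condition: |A ∩ B| < 15.
|A| = 19, |A ∩ B| = 14, |A ∖ B| = 5.
|A ∩ B| = 14, so the statement is true.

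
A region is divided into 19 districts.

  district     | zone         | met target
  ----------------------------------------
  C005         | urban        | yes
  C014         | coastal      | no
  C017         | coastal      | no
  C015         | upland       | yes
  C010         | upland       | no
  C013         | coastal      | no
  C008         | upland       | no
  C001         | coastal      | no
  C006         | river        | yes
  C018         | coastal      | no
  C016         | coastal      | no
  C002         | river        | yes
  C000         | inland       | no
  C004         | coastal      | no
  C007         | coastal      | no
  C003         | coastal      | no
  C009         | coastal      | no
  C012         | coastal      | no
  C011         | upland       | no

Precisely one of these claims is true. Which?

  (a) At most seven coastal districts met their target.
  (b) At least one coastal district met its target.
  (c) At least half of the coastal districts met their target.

(a)

|A| = 11, |A ∩ B| = 0, |A ∖ B| = 11.
(a) requires |A ∩ B| ≤ 7: true.
(b) requires A ∩ B ≠ ∅ (|A ∩ B| ≥ 1): false.
(c) requires |A ∩ B| ≥ |A ∖ B|: false.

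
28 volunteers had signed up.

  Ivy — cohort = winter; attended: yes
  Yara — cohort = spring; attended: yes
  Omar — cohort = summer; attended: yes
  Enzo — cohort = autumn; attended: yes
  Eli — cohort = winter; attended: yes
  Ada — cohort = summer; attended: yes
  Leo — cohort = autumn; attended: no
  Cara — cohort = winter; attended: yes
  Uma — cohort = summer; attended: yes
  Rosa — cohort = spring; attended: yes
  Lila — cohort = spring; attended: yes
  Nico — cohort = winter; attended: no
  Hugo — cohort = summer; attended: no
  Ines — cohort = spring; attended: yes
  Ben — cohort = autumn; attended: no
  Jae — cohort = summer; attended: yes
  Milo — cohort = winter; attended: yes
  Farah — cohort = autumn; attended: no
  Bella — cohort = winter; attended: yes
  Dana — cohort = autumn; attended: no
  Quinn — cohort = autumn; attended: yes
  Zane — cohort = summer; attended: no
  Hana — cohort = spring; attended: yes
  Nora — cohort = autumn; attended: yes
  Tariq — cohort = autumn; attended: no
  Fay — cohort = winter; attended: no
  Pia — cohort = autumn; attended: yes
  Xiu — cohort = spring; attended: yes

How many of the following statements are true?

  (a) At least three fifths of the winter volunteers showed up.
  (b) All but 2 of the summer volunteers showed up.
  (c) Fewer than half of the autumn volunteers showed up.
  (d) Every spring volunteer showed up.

4

(a) winter: |A| = 7, |A ∩ B| = 5; needs |A ∩ B| / |A| ≥ 3/5 — true.
(b) summer: |A| = 6, |A ∩ B| = 4; needs |A ∖ B| = 2 — true.
(c) autumn: |A| = 9, |A ∩ B| = 4; needs |A ∩ B| < |A ∖ B| — true.
(d) spring: |A| = 6, |A ∩ B| = 6; needs A ⊆ B, i.e. every element of A is in B (|A ∖ B| = 0) — true.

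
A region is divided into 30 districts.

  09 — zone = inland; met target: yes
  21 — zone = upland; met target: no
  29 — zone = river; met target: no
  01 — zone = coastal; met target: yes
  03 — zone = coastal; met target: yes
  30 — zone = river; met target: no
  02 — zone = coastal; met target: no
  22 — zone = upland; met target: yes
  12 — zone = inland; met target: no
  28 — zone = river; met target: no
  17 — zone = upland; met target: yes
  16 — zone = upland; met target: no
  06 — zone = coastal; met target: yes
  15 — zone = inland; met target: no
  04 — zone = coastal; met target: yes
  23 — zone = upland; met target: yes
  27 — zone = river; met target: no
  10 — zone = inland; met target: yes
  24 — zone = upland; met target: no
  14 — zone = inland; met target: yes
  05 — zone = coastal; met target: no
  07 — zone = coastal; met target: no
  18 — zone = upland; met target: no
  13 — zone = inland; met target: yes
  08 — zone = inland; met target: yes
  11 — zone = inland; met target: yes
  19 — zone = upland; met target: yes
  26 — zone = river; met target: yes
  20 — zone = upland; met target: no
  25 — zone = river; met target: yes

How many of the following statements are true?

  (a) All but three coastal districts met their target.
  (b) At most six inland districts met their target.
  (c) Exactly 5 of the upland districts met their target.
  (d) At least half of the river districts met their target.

2

(a) coastal: |A| = 7, |A ∩ B| = 4; needs |A ∖ B| = 3 — true.
(b) inland: |A| = 8, |A ∩ B| = 6; needs |A ∩ B| ≤ 6 — true.
(c) upland: |A| = 9, |A ∩ B| = 4; needs |A ∩ B| = 5 — false.
(d) river: |A| = 6, |A ∩ B| = 2; needs |A ∩ B| ≥ |A ∖ B| — false.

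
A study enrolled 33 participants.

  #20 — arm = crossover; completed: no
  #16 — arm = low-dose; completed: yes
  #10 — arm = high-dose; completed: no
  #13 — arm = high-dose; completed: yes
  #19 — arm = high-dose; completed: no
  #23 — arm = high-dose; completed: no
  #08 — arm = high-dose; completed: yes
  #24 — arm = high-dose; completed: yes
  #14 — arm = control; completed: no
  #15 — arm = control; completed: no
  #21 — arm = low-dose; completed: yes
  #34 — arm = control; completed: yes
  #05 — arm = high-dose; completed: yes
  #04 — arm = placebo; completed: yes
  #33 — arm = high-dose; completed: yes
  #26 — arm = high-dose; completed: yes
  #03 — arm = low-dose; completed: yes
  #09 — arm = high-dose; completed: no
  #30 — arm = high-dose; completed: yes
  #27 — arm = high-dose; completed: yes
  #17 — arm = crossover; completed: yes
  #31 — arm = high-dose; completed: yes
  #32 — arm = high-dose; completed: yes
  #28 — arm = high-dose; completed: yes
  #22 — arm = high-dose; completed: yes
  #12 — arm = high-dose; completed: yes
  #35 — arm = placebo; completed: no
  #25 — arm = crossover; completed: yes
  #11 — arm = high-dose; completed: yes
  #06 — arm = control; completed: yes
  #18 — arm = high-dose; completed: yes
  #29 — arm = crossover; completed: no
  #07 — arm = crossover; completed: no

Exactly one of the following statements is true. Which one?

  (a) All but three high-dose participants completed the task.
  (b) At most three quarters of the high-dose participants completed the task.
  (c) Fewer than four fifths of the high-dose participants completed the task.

(c)

|A| = 19, |A ∩ B| = 15, |A ∖ B| = 4.
(a) requires |A ∖ B| = 3: false.
(b) requires |A ∩ B| / |A| ≤ 3/4: false.
(c) requires |A ∩ B| / |A| < 4/5: true.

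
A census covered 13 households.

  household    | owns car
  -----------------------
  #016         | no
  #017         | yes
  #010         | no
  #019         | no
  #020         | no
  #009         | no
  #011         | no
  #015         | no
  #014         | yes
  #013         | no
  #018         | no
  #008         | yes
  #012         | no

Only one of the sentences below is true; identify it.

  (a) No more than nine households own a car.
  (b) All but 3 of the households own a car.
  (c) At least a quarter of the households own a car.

(a)

|A| = 13, |A ∩ B| = 3, |A ∖ B| = 10.
(a) requires |A ∩ B| ≤ 9: true.
(b) requires |A ∖ B| = 3: false.
(c) requires |A ∩ B| / |A| ≥ 1/4: false.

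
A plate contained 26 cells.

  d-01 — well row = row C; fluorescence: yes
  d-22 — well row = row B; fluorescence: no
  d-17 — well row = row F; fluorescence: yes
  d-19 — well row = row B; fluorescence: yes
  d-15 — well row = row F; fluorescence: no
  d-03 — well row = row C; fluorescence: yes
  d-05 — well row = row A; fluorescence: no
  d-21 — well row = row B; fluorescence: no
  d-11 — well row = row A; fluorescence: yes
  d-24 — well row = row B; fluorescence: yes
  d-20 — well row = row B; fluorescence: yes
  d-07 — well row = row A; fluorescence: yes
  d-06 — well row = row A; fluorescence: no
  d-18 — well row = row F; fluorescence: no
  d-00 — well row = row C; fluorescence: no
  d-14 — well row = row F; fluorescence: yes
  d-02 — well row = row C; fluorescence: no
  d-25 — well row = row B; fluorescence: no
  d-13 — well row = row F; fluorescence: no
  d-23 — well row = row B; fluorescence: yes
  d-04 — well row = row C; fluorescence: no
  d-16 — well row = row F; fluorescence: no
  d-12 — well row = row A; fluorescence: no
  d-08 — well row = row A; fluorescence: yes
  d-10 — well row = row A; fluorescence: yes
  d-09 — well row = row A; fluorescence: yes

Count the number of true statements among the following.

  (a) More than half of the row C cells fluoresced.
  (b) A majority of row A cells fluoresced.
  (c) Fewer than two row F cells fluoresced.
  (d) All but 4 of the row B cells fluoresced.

1

(a) row C: |A| = 5, |A ∩ B| = 2; needs |A ∩ B| > |A ∖ B| — false.
(b) row A: |A| = 8, |A ∩ B| = 5; needs |A ∩ B| > |A ∖ B| — true.
(c) row F: |A| = 6, |A ∩ B| = 2; needs |A ∩ B| < 2 — false.
(d) row B: |A| = 7, |A ∩ B| = 4; needs |A ∖ B| = 4 — false.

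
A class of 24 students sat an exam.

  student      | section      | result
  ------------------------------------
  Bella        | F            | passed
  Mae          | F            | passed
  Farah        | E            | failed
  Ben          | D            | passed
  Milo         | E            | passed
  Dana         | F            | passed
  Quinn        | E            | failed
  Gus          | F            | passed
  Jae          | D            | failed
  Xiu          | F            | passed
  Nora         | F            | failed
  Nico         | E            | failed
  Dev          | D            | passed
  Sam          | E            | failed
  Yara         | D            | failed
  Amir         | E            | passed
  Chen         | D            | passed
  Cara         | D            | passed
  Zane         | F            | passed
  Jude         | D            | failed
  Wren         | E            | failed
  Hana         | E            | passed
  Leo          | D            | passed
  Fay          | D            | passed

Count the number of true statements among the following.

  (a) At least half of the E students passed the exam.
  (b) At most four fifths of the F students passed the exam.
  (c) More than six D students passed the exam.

(a) E: |A| = 8, |A ∩ B| = 3; needs |A ∩ B| ≥ |A ∖ B| — false.
(b) F: |A| = 7, |A ∩ B| = 6; needs |A ∩ B| / |A| ≤ 4/5 — false.
(c) D: |A| = 9, |A ∩ B| = 6; needs |A ∩ B| > 6 — false.

0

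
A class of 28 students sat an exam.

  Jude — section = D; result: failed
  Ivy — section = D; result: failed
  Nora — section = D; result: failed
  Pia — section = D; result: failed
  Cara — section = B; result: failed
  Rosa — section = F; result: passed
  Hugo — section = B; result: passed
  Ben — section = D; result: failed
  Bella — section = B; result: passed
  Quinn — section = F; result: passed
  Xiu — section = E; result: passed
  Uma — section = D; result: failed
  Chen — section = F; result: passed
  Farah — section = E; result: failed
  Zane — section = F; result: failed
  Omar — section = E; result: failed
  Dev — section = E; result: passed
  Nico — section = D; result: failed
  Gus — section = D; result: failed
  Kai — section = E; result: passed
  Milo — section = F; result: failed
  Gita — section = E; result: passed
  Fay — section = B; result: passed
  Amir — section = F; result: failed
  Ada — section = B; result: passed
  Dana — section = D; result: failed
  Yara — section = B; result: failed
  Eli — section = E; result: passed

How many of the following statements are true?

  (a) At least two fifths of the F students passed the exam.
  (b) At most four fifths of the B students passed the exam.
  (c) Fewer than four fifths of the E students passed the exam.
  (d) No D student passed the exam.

4

(a) F: |A| = 6, |A ∩ B| = 3; needs |A ∩ B| / |A| ≥ 2/5 — true.
(b) B: |A| = 6, |A ∩ B| = 4; needs |A ∩ B| / |A| ≤ 4/5 — true.
(c) E: |A| = 7, |A ∩ B| = 5; needs |A ∩ B| / |A| < 4/5 — true.
(d) D: |A| = 9, |A ∩ B| = 0; needs A ∩ B = ∅ (|A ∩ B| = 0) — true.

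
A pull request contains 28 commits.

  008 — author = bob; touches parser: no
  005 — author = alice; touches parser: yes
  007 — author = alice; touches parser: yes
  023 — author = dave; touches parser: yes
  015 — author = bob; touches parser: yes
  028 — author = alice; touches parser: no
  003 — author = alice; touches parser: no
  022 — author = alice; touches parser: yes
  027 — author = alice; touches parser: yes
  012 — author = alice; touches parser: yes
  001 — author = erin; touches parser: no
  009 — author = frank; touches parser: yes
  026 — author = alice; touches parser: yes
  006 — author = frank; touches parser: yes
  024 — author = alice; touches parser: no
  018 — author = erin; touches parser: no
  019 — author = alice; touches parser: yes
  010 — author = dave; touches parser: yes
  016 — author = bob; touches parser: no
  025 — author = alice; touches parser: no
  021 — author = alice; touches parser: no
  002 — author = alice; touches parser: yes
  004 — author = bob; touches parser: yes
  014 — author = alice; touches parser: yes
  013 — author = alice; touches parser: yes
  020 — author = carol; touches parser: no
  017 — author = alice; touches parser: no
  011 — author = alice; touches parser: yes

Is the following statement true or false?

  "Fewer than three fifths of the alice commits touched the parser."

False

The determiner here denotes the relation: |A ∩ B| / |A| < 3/5.
|A| = 17, |A ∩ B| = 11, |A ∖ B| = 6.
|A ∩ B|/|A| = 11/17, so the statement is false.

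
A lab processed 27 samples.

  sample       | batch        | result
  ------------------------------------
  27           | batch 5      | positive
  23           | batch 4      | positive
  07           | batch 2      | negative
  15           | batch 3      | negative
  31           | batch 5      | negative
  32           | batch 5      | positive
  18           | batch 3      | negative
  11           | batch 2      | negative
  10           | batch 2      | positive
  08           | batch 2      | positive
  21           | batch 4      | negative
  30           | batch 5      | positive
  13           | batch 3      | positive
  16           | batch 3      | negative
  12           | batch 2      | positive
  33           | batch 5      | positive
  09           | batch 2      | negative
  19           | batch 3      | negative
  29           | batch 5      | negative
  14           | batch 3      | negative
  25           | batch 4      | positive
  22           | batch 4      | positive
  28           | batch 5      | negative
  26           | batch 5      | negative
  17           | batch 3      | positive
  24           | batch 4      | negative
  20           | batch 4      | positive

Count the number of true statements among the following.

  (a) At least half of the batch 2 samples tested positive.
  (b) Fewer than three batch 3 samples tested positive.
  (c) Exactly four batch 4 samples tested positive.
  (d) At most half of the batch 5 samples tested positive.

4

(a) batch 2: |A| = 6, |A ∩ B| = 3; needs |A ∩ B| ≥ |A ∖ B| — true.
(b) batch 3: |A| = 7, |A ∩ B| = 2; needs |A ∩ B| < 3 — true.
(c) batch 4: |A| = 6, |A ∩ B| = 4; needs |A ∩ B| = 4 — true.
(d) batch 5: |A| = 8, |A ∩ B| = 4; needs |A ∩ B| ≤ |A ∖ B| — true.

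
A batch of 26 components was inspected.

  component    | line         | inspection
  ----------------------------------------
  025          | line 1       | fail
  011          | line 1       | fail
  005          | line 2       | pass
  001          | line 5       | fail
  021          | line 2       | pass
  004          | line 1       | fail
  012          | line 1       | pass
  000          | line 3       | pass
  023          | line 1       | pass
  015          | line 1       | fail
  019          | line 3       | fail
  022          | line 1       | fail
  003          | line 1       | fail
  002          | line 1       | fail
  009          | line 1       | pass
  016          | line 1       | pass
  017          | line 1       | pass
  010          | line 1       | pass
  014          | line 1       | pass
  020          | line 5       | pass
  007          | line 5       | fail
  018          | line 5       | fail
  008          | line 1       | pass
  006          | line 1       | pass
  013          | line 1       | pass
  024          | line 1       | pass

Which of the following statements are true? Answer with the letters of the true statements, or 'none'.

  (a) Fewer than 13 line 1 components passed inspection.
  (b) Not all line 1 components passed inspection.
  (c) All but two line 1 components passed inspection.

(a), (b)

|A| = 18, |A ∩ B| = 11, |A ∖ B| = 7.
(a) |A ∩ B| < 13: holds.
(b) A ⊄ B (|A ∖ B| ≥ 1): holds.
(c) |A ∖ B| = 2: fails.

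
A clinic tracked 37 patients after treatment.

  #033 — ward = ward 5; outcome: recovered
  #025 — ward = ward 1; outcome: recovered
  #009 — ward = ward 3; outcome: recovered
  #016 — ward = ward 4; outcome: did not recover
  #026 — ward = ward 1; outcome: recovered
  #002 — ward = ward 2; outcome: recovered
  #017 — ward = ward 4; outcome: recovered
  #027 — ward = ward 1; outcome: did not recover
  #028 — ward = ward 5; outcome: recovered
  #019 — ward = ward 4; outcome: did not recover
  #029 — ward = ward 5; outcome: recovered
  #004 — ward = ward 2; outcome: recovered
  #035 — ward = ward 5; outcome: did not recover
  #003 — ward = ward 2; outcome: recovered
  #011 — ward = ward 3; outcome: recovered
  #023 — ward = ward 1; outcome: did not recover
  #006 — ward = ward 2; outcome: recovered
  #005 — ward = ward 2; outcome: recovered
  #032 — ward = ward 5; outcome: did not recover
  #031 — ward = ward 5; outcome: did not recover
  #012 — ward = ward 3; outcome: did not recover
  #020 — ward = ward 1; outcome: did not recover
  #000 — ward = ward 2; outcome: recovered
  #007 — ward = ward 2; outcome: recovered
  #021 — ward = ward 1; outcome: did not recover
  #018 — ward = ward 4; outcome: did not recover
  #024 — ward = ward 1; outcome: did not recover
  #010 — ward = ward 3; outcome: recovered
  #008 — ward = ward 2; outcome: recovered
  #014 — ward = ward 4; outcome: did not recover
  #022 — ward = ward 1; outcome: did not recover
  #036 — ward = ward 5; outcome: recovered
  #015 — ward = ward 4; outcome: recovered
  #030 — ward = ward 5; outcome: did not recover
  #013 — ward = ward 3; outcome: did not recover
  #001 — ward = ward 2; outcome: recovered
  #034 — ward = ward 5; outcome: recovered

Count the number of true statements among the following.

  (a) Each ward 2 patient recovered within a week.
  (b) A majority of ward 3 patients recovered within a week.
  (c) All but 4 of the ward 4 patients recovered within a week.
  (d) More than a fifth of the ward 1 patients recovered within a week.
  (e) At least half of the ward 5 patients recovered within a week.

5

(a) ward 2: |A| = 9, |A ∩ B| = 9; needs A ⊆ B, i.e. every element of A is in B (|A ∖ B| = 0) — true.
(b) ward 3: |A| = 5, |A ∩ B| = 3; needs |A ∩ B| > |A ∖ B| — true.
(c) ward 4: |A| = 6, |A ∩ B| = 2; needs |A ∖ B| = 4 — true.
(d) ward 1: |A| = 8, |A ∩ B| = 2; needs |A ∩ B| / |A| > 1/5 — true.
(e) ward 5: |A| = 9, |A ∩ B| = 5; needs |A ∩ B| ≥ |A ∖ B| — true.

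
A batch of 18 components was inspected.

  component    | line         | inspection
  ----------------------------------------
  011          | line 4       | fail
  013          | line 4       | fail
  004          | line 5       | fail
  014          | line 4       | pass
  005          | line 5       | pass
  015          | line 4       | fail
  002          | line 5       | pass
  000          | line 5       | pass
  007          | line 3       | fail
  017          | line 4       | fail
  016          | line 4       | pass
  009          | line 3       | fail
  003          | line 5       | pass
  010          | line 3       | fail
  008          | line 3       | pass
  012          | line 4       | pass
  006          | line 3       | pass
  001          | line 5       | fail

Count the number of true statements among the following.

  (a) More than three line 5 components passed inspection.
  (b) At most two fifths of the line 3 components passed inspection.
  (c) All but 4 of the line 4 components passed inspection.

3

(a) line 5: |A| = 6, |A ∩ B| = 4; needs |A ∩ B| > 3 — true.
(b) line 3: |A| = 5, |A ∩ B| = 2; needs |A ∩ B| / |A| ≤ 2/5 — true.
(c) line 4: |A| = 7, |A ∩ B| = 3; needs |A ∖ B| = 4 — true.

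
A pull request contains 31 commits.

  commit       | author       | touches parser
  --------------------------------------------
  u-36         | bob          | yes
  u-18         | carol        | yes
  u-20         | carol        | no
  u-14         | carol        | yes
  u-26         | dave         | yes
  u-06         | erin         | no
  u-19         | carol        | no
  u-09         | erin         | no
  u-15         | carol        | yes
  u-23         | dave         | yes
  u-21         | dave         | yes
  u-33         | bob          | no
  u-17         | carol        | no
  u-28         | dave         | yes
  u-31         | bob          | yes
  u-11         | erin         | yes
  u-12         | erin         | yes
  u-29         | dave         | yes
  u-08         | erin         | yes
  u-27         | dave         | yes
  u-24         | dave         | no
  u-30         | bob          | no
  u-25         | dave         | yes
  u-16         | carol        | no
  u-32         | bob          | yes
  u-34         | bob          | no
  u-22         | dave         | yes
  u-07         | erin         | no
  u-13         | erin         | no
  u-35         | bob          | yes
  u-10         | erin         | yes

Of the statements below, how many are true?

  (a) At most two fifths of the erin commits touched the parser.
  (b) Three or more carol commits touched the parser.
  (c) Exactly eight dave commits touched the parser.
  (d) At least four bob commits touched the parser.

3

(a) erin: |A| = 8, |A ∩ B| = 4; needs |A ∩ B| / |A| ≤ 2/5 — false.
(b) carol: |A| = 7, |A ∩ B| = 3; needs |A ∩ B| ≥ 3 — true.
(c) dave: |A| = 9, |A ∩ B| = 8; needs |A ∩ B| = 8 — true.
(d) bob: |A| = 7, |A ∩ B| = 4; needs |A ∩ B| ≥ 4 — true.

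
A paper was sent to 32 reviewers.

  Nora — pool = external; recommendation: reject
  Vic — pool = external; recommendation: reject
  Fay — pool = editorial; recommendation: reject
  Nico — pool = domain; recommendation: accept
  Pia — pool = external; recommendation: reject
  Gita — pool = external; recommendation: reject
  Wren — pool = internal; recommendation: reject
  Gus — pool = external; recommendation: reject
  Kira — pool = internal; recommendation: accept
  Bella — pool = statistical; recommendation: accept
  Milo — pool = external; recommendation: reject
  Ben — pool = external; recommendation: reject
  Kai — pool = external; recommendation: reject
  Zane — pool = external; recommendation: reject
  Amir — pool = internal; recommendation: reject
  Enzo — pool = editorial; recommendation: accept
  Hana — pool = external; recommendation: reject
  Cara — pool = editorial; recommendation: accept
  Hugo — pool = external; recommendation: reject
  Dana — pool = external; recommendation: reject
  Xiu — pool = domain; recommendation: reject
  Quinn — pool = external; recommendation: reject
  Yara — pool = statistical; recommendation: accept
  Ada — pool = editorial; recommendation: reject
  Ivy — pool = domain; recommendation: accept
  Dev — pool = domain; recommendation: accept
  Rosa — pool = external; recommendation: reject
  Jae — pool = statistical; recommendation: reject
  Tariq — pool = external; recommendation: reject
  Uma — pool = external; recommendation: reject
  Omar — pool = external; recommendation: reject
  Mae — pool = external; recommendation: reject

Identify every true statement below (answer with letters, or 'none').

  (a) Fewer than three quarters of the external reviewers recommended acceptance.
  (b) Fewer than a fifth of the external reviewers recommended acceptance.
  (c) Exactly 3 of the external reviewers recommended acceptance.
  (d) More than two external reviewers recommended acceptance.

(a), (b)

|A| = 18, |A ∩ B| = 0, |A ∖ B| = 18.
(a) |A ∩ B| / |A| < 3/4: holds.
(b) |A ∩ B| / |A| < 1/5: holds.
(c) |A ∩ B| = 3: fails.
(d) |A ∩ B| > 2: fails.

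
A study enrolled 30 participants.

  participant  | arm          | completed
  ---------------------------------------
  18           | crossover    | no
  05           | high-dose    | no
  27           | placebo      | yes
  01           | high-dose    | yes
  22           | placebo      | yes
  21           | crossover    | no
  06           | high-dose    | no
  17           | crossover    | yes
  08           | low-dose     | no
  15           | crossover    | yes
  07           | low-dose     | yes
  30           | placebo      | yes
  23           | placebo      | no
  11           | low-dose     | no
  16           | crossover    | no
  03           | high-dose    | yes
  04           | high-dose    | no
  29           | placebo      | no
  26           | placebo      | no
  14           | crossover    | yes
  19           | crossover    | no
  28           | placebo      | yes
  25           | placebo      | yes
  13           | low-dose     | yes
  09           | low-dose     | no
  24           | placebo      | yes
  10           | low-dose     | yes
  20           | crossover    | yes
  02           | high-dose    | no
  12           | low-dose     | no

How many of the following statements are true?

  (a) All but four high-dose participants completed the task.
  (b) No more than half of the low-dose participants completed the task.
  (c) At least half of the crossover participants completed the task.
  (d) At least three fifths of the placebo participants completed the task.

4

(a) high-dose: |A| = 6, |A ∩ B| = 2; needs |A ∖ B| = 4 — true.
(b) low-dose: |A| = 7, |A ∩ B| = 3; needs |A ∩ B| ≤ |A ∖ B| — true.
(c) crossover: |A| = 8, |A ∩ B| = 4; needs |A ∩ B| ≥ |A ∖ B| — true.
(d) placebo: |A| = 9, |A ∩ B| = 6; needs |A ∩ B| / |A| ≥ 3/5 — true.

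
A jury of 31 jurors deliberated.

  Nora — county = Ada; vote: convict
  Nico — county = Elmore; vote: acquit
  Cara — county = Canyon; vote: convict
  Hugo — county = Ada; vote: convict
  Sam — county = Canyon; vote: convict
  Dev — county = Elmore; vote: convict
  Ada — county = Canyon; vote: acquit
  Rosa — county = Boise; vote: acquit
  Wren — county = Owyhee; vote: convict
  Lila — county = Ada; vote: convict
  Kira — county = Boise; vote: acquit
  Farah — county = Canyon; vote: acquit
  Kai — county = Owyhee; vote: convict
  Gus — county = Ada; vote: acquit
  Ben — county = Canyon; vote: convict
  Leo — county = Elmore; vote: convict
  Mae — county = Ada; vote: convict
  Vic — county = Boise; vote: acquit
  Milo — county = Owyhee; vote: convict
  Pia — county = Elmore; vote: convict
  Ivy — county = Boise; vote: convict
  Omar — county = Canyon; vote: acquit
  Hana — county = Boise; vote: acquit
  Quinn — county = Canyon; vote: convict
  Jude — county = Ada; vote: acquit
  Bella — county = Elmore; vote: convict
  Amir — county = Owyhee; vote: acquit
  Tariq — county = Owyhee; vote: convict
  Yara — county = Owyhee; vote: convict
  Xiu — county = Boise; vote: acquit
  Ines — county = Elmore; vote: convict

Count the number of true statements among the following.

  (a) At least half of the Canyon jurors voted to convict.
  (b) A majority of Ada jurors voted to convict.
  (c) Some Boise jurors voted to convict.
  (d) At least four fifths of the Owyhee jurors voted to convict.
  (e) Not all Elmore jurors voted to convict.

(a) Canyon: |A| = 7, |A ∩ B| = 4; needs |A ∩ B| ≥ |A ∖ B| — true.
(b) Ada: |A| = 6, |A ∩ B| = 4; needs |A ∩ B| > |A ∖ B| — true.
(c) Boise: |A| = 6, |A ∩ B| = 1; needs A ∩ B ≠ ∅ (|A ∩ B| ≥ 1) — true.
(d) Owyhee: |A| = 6, |A ∩ B| = 5; needs |A ∩ B| / |A| ≥ 4/5 — true.
(e) Elmore: |A| = 6, |A ∩ B| = 5; needs A ⊄ B (|A ∖ B| ≥ 1) — true.

5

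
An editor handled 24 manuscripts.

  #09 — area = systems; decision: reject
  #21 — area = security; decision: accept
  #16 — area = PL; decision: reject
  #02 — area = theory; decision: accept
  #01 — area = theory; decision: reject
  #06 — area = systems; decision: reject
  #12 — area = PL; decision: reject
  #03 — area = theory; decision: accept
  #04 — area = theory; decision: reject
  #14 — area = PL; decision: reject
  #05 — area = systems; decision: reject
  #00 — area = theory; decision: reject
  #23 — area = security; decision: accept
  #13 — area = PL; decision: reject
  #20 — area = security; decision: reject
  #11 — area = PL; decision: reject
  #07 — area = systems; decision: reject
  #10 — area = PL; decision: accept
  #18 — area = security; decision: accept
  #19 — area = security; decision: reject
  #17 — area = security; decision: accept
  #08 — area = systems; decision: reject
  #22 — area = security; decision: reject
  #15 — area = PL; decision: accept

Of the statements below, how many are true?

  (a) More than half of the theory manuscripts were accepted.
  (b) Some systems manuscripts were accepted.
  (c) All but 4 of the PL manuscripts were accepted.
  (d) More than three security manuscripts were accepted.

(a) theory: |A| = 5, |A ∩ B| = 2; needs |A ∩ B| > |A ∖ B| — false.
(b) systems: |A| = 5, |A ∩ B| = 0; needs A ∩ B ≠ ∅ (|A ∩ B| ≥ 1) — false.
(c) PL: |A| = 7, |A ∩ B| = 2; needs |A ∖ B| = 4 — false.
(d) security: |A| = 7, |A ∩ B| = 4; needs |A ∩ B| > 3 — true.

1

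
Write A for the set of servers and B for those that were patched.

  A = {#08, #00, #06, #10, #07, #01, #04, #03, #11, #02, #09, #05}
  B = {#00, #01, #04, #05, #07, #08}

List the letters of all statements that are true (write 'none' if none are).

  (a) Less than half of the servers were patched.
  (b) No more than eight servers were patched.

|A| = 12, |A ∩ B| = 6, |A ∖ B| = 6.
(a) |A ∩ B| < |A ∖ B|: fails.
(b) |A ∩ B| ≤ 8: holds.

(b)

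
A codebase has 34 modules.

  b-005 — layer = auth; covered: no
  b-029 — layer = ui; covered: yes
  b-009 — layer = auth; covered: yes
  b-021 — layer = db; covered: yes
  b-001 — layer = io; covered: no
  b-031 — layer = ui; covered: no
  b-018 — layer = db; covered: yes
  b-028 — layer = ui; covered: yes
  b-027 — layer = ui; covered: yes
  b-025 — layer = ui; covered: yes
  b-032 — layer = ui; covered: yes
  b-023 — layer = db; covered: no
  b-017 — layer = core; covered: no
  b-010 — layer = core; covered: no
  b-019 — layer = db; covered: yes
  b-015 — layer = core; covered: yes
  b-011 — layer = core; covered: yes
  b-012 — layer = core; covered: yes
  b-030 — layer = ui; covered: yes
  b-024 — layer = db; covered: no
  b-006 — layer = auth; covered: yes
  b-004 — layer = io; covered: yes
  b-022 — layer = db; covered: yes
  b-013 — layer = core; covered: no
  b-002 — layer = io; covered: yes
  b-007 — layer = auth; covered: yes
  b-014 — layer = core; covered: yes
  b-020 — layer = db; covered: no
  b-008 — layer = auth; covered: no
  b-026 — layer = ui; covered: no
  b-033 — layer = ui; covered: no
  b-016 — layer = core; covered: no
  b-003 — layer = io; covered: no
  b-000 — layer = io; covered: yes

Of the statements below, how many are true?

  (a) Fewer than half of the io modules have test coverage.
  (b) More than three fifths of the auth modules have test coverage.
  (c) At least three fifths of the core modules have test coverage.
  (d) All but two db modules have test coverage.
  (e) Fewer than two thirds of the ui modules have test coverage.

(a) io: |A| = 5, |A ∩ B| = 3; needs |A ∩ B| < |A ∖ B| — false.
(b) auth: |A| = 5, |A ∩ B| = 3; needs |A ∩ B| / |A| > 3/5 — false.
(c) core: |A| = 8, |A ∩ B| = 4; needs |A ∩ B| / |A| ≥ 3/5 — false.
(d) db: |A| = 7, |A ∩ B| = 4; needs |A ∖ B| = 2 — false.
(e) ui: |A| = 9, |A ∩ B| = 6; needs |A ∩ B| / |A| < 2/3 — false.

0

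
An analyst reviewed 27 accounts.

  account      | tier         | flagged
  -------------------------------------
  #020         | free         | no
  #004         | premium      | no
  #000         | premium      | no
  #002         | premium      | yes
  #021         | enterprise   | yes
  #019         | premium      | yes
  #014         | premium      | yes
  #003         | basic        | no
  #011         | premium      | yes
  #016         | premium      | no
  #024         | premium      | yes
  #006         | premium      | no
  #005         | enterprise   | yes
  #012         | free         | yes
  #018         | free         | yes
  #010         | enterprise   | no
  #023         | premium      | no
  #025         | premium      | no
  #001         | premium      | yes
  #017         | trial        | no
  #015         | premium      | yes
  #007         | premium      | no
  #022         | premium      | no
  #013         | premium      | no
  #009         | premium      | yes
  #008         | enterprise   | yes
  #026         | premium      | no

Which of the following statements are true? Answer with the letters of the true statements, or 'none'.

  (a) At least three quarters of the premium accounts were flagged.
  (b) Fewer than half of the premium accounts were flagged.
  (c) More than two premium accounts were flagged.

(b), (c)

|A| = 18, |A ∩ B| = 8, |A ∖ B| = 10.
(a) |A ∩ B| / |A| ≥ 3/4: fails.
(b) |A ∩ B| < |A ∖ B|: holds.
(c) |A ∩ B| > 2: holds.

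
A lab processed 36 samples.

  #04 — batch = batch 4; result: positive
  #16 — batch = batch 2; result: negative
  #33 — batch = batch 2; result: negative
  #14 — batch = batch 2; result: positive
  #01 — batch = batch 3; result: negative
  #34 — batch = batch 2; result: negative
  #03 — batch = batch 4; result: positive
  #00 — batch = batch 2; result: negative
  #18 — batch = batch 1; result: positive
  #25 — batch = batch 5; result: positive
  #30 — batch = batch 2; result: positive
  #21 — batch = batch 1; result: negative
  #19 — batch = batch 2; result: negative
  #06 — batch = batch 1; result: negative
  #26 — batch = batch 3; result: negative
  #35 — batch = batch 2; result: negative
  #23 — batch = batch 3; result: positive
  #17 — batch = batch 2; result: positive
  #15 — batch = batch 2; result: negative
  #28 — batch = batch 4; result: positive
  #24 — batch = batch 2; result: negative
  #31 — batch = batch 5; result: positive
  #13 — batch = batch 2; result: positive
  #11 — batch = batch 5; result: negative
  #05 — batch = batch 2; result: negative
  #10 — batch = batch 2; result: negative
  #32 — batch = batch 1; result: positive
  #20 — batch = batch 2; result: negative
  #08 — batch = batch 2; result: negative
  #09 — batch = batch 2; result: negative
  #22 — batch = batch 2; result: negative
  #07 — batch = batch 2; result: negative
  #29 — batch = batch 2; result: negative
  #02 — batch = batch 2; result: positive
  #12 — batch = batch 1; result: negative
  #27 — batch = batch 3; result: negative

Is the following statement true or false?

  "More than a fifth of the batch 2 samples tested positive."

'More than a fifth of the batch 2 samples tested positive' holds iff |A ∩ B| / |A| > 1/5.
|A| = 21, |A ∩ B| = 5, |A ∖ B| = 16.
|A ∩ B|/|A| = 5/21, so the statement is true.

True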